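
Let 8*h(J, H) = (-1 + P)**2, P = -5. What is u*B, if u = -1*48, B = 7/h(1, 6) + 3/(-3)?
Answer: -80/3 ≈ -26.667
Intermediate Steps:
h(J, H) = 9/2 (h(J, H) = (-1 - 5)**2/8 = (1/8)*(-6)**2 = (1/8)*36 = 9/2)
B = 5/9 (B = 7/(9/2) + 3/(-3) = 7*(2/9) + 3*(-1/3) = 14/9 - 1 = 5/9 ≈ 0.55556)
u = -48
u*B = -48*5/9 = -80/3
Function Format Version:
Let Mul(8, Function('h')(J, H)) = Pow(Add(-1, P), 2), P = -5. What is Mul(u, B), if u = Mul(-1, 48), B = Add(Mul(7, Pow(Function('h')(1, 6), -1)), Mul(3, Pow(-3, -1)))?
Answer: Rational(-80, 3) ≈ -26.667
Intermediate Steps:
Function('h')(J, H) = Rational(9, 2) (Function('h')(J, H) = Mul(Rational(1, 8), Pow(Add(-1, -5), 2)) = Mul(Rational(1, 8), Pow(-6, 2)) = Mul(Rational(1, 8), 36) = Rational(9, 2))
B = Rational(5, 9) (B = Add(Mul(7, Pow(Rational(9, 2), -1)), Mul(3, Pow(-3, -1))) = Add(Mul(7, Rational(2, 9)), Mul(3, Rational(-1, 3))) = Add(Rational(14, 9), -1) = Rational(5, 9) ≈ 0.55556)
u = -48
Mul(u, B) = Mul(-48, Rational(5, 9)) = Rational(-80, 3)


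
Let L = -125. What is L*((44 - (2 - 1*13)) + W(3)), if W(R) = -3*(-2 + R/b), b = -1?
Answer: -8750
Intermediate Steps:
W(R) = 6 + 3*R (W(R) = -3*(-2 + R/(-1)) = -3*(-2 + R*(-1)) = -3*(-2 - R) = 6 + 3*R)
L*((44 - (2 - 1*13)) + W(3)) = -125*((44 - (2 - 1*13)) + (6 + 3*3)) = -125*((44 - (2 - 13)) + (6 + 9)) = -125*((44 - 1*(-11)) + 15) = -125*((44 + 11) + 15) = -125*(55 + 15) = -125*70 = -8750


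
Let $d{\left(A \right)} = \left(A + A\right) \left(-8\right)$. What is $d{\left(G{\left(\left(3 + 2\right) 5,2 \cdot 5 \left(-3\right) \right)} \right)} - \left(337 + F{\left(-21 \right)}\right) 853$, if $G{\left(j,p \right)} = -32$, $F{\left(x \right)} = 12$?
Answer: $-297185$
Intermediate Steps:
$d{\left(A \right)} = - 16 A$ ($d{\left(A \right)} = 2 A \left(-8\right) = - 16 A$)
$d{\left(G{\left(\left(3 + 2\right) 5,2 \cdot 5 \left(-3\right) \right)} \right)} - \left(337 + F{\left(-21 \right)}\right) 853 = \left(-16\right) \left(-32\right) - \left(337 + 12\right) 853 = 512 - 349 \cdot 853 = 512 - 297697 = -297185$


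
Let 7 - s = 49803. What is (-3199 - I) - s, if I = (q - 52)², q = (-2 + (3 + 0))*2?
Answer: 44097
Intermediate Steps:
s = -49796 (s = 7 - 1*49803 = 7 - 49803 = -49796)
q = 2 (q = (-2 + 3)*2 = 1*2 = 2)
I = 2500 (I = (2 - 52)² = (-50)² = 2500)
(-3199 - I) - s = (-3199 - 1*2500) - 1*(-49796) = (-3199 - 2500) + 49796 = -5699 + 49796 = 44097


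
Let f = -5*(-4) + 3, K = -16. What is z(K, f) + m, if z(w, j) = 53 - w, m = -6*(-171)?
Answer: 1095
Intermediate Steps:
m = 1026
f = 23 (f = 20 + 3 = 23)
z(K, f) + m = (53 - 1*(-16)) + 1026 = (53 + 16) + 1026 = 69 + 1026 = 1095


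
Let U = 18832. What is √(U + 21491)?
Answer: √40323 ≈ 200.81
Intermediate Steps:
√(U + 21491) = √(18832 + 21491) = √40323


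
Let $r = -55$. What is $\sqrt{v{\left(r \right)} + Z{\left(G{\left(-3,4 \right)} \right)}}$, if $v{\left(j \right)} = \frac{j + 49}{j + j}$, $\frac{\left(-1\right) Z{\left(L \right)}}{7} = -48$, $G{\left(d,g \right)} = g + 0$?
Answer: $\frac{\sqrt{1016565}}{55} \approx 18.332$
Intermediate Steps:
$G{\left(d,g \right)} = g$
$Z{\left(L \right)} = 336$ ($Z{\left(L \right)} = \left(-7\right) \left(-48\right) = 336$)
$v{\left(j \right)} = \frac{49 + j}{2 j}$
$\sqrt{v{\left(r \right)} + Z{\left(G{\left(-3,4 \right)} \right)}} = \sqrt{\frac{49 - 55}{2 \left(-55\right)} + 336} = \sqrt{\frac{1}{2} \left(- \frac{1}{55}\right) \left(-6\right) + 336} = \sqrt{\frac{3}{55} + 336} = \sqrt{\frac{18483}{55}} = \frac{\sqrt{1016565}}{55}$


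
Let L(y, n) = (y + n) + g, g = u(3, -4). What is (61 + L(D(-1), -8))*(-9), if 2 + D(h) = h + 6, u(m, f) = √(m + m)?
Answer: -504 - 9*√6 ≈ -526.04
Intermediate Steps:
u(m, f) = √2*√m (u(m, f) = √(2*m) = √2*√m)
g = √6 (g = √2*√3 = √6 ≈ 2.4495)
D(h) = 4 + h (D(h) = -2 + (h + 6) = -2 + (6 + h) = 4 + h)
L(y, n) = n + y + √6 (L(y, n) = (y + n) + √6 = (n + y) + √6 = n + y + √6)
(61 + L(D(-1), -8))*(-9) = (61 + (-8 + (4 - 1) + √6))*(-9) = (61 + (-8 + 3 + √6))*(-9) = (61 + (-5 + √6))*(-9) = (56 + √6)*(-9) = -504 - 9*√6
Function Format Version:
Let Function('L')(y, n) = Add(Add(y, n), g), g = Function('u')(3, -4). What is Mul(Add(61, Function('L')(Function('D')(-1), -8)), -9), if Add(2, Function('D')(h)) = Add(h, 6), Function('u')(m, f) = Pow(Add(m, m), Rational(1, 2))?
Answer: Add(-504, Mul(-9, Pow(6, Rational(1, 2)))) ≈ -526.04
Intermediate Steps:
Function('u')(m, f) = Mul(Pow(2, Rational(1, 2)), Pow(m, Rational(1, 2))) (Function('u')(m, f) = Pow(Mul(2, m), Rational(1, 2)) = Mul(Pow(2, Rational(1, 2)), Pow(m, Rational(1, 2))))
g = Pow(6, Rational(1, 2)) (g = Mul(Pow(2, Rational(1, 2)), Pow(3, Rational(1, 2))) = Pow(6, Rational(1, 2)) ≈ 2.4495)
Function('D')(h) = Add(4, h) (Function('D')(h) = Add(-2, Add(h, 6)) = Add(-2, Add(6, h)) = Add(4, h))
Function('L')(y, n) = Add(n, y, Pow(6, Rational(1, 2))) (Function('L')(y, n) = Add(Add(y, n), Pow(6, Rational(1, 2))) = Add(Add(n, y), Pow(6, Rational(1, 2))) = Add(n, y, Pow(6, Rational(1, 2))))
Mul(Add(61, Function('L')(Function('D')(-1), -8)), -9) = Mul(Add(61, Add(-8, Add(4, -1), Pow(6, Rational(1, 2)))), -9) = Mul(Add(61, Add(-8, 3, Pow(6, Rational(1, 2)))), -9) = Mul(Add(61, Add(-5, Pow(6, Rational(1, 2)))), -9) = Mul(Add(56, Pow(6, Rational(1, 2))), -9) = Add(-504, Mul(-9, Pow(6, Rational(1, 2))))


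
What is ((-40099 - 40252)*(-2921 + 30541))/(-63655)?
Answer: 443858924/12731 ≈ 34864.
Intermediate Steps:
((-40099 - 40252)*(-2921 + 30541))/(-63655) = -80351*27620*(-1/63655) = -2219294620*(-1/63655) = 443858924/12731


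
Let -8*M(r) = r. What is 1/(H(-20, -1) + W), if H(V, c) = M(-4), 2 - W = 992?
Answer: -2/1979 ≈ -0.0010106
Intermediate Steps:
W = -990 (W = 2 - 1*992 = 2 - 992 = -990)
M(r) = -r/8
H(V, c) = 1/2 (H(V, c) = -1/8*(-4) = 1/2)
1/(H(-20, -1) + W) = 1/(1/2 - 990) = 1/(-1979/2) = -2/1979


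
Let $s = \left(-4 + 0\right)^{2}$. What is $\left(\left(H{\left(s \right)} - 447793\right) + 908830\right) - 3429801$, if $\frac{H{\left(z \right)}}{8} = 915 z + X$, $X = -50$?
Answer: $-2852044$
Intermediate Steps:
$s = 16$ ($s = \left(-4\right)^{2} = 16$)
$H{\left(z \right)} = -400 + 7320 z$ ($H{\left(z \right)} = 8 \left(915 z - 50\right) = 8 \left(-50 + 915 z\right) = -400 + 7320 z$)
$\left(\left(H{\left(s \right)} - 447793\right) + 908830\right) - 3429801 = \left(\left(\left(-400 + 7320 \cdot 16\right) - 447793\right) + 908830\right) - 3429801 = \left(\left(\left(-400 + 117120\right) - 447793\right) + 908830\right) - 3429801 = \left(\left(116720 - 447793\right) + 908830\right) - 3429801 = \left(-331073 + 908830\right) - 3429801 = 577757 - 3429801 = -2852044$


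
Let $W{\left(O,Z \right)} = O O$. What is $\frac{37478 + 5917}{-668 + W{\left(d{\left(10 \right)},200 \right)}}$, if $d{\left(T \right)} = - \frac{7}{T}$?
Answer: $- \frac{4339500}{66751} \approx -65.01$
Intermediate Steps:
$W{\left(O,Z \right)} = O^{2}$
$\frac{37478 + 5917}{-668 + W{\left(d{\left(10 \right)},200 \right)}} = \frac{37478 + 5917}{-668 + \left(- \frac{7}{10}\right)^{2}} = \frac{43395}{-668 + \left(\left(-7\right) \frac{1}{10}\right)^{2}} = \frac{43395}{-668 + \left(- \frac{7}{10}\right)^{2}} = \frac{43395}{-668 + \frac{49}{100}} = \frac{43395}{- \frac{66751}{100}} = 43395 \left(- \frac{100}{66751}\right) = - \frac{4339500}{66751}$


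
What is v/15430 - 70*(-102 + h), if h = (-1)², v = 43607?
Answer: 109133707/15430 ≈ 7072.8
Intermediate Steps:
h = 1
v/15430 - 70*(-102 + h) = 43607/15430 - 70*(-102 + 1) = 43607*(1/15430) - 70*(-101) = 43607/15430 - 1*(-7070) = 43607/15430 + 7070 = 109133707/15430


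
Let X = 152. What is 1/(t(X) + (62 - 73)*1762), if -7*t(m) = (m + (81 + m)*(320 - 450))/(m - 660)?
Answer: -1778/34476265 ≈ -5.1572e-5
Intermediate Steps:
t(m) = -(-10530 - 129*m)/(7*(-660 + m)) (t(m) = -(m + (81 + m)*(320 - 450))/(7*(m - 660)) = -(m + (81 + m)*(-130))/(7*(-660 + m)) = -(m + (-10530 - 130*m))/(7*(-660 + m)) = -(-10530 - 129*m)/(7*(-660 + m)))
1/(t(X) + (62 - 73)*1762) = 1/(3*(3510 + 43*152)/(7*(-660 + 152)) + (62 - 73)*1762) = 1/((3/7)*(3510 + 6536)/(-508) - 11*1762) = 1/((3/7)*(-1/508)*10046 - 19382) = 1/(-15069/1778 - 19382) = 1/(-34476265/1778) = -1778/34476265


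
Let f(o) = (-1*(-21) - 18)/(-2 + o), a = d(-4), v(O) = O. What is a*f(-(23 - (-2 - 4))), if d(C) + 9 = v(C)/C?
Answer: 24/31 ≈ 0.77419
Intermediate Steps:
d(C) = -8 (d(C) = -9 + C/C = -9 + 1 = -8)
a = -8
f(o) = 3/(-2 + o) (f(o) = (21 - 18)/(-2 + o) = 3/(-2 + o))
a*f(-(23 - (-2 - 4))) = -24/(-2 - (23 - (-2 - 4))) = -24/(-2 - (23 - (-6))) = -24/(-2 - (23 - 1*(-6))) = -24/(-2 - (23 + 6)) = -24/(-2 - 1*29) = -24/(-2 - 29) = -24/(-31) = -24*(-1)/31 = -8*(-3/31) = 24/31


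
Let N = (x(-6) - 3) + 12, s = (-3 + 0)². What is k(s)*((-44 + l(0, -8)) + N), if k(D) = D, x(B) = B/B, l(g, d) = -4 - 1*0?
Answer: -342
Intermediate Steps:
l(g, d) = -4 (l(g, d) = -4 + 0 = -4)
s = 9 (s = (-3)² = 9)
x(B) = 1
N = 10 (N = (1 - 3) + 12 = -2 + 12 = 10)
k(s)*((-44 + l(0, -8)) + N) = 9*((-44 - 4) + 10) = 9*(-48 + 10) = 9*(-38) = -342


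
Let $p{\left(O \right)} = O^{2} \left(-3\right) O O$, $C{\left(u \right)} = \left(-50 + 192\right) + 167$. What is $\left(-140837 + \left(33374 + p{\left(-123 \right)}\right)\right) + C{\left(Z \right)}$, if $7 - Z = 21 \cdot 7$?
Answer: $-686767077$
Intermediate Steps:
$Z = -140$ ($Z = 7 - 21 \cdot 7 = 7 - 147 = -140$)
$C{\left(u \right)} = 309$ ($C{\left(u \right)} = 142 + 167 = 309$)
$p{\left(O \right)} = - 3 O^{4}$ ($p{\left(O \right)} = - 3 O^{2} O^{2} = - 3 O^{4}$)
$\left(-140837 + \left(33374 + p{\left(-123 \right)}\right)\right) + C{\left(Z \right)} = \left(-140837 + \left(33374 - 3 \left(-123\right)^{4}\right)\right) + 309 = \left(-140837 + \left(33374 - 686659923\right)\right) + 309 = \left(-140837 - 686626549\right) + 309 = -686767386 + 309 = -686767077$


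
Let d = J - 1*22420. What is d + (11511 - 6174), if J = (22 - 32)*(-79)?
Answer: -16293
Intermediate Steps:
J = 790 (J = -10*(-79) = 790)
d = -21630 (d = 790 - 1*22420 = 790 - 22420 = -21630)
d + (11511 - 6174) = -21630 + (11511 - 6174) = -21630 + 5337 = -16293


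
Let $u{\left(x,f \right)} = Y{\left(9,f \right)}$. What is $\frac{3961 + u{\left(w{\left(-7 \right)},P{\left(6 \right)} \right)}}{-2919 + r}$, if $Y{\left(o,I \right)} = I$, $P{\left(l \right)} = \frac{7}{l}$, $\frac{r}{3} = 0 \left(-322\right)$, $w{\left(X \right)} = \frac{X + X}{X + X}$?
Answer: $- \frac{23773}{17514} \approx -1.3574$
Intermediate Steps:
$w{\left(X \right)} = 1$ ($w{\left(X \right)} = \frac{2 X}{2 X} = 2 X \frac{1}{2 X} = 1$)
$r = 0$ ($r = 3 \cdot 0 \left(-322\right) = 3 \cdot 0 = 0$)
$u{\left(x,f \right)} = f$
$\frac{3961 + u{\left(w{\left(-7 \right)},P{\left(6 \right)} \right)}}{-2919 + r} = \frac{3961 + \frac{7}{6}}{-2919 + 0} = \frac{3961 + 7 \cdot \frac{1}{6}}{-2919} = \left(3961 + \frac{7}{6}\right) \left(- \frac{1}{2919}\right) = \frac{23773}{6} \left(- \frac{1}{2919}\right) = - \frac{23773}{17514}$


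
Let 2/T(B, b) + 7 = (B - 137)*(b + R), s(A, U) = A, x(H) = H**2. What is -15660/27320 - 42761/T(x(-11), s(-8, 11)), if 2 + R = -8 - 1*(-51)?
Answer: 7812541211/683 ≈ 1.1439e+7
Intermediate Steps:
R = 41 (R = -2 + (-8 - 1*(-51)) = -2 + (-8 + 51) = -2 + 43 = 41)
T(B, b) = 2/(-7 + (-137 + B)*(41 + b)) (T(B, b) = 2/(-7 + (B - 137)*(b + 41)) = 2/(-7 + (-137 + B)*(41 + b)))
-15660/27320 - 42761/T(x(-11), s(-8, 11)) = -15660/27320 - 42761/(2/(-5624 - 137*(-8) + 41*(-11)**2 + (-11)**2*(-8))) = -15660*1/27320 - 42761/(2/(-5624 + 1096 + 41*121 + 121*(-8))) = -783/1366 - 42761/(2/(-5624 + 1096 + 4961 - 968)) = -783/1366 - 42761/(2/(-535)) = -783/1366 - 42761/(2*(-1/535)) = -783/1366 - 42761/(-2/535) = -783/1366 - 42761*(-535/2) = -783/1366 + 22877135/2 = 7812541211/683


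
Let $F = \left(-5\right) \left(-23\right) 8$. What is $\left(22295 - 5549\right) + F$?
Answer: $17666$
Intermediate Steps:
$F = 920$ ($F = 115 \cdot 8 = 920$)
$\left(22295 - 5549\right) + F = \left(22295 - 5549\right) + 920 = 16746 + 920 = 17666$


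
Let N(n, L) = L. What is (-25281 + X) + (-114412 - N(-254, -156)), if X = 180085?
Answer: 40548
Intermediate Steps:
(-25281 + X) + (-114412 - N(-254, -156)) = (-25281 + 180085) + (-114412 - 1*(-156)) = 154804 + (-114412 + 156) = 154804 - 114256 = 40548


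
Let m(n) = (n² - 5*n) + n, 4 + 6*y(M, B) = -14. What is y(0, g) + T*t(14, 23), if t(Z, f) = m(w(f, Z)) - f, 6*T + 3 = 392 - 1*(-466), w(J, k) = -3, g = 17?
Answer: -288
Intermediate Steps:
y(M, B) = -3 (y(M, B) = -⅔ + (⅙)*(-14) = -⅔ - 7/3 = -3)
m(n) = n² - 4*n
T = 285/2 (T = -½ + (392 - 1*(-466))/6 = -½ + (392 + 466)/6 = -½ + (⅙)*858 = -½ + 143 = 285/2 ≈ 142.50)
t(Z, f) = 21 - f (t(Z, f) = -3*(-4 - 3) - f = -3*(-7) - f = 21 - f)
y(0, g) + T*t(14, 23) = -3 + 285*(21 - 1*23)/2 = -3 + 285*(21 - 23)/2 = -3 + (285/2)*(-2) = -3 - 285 = -288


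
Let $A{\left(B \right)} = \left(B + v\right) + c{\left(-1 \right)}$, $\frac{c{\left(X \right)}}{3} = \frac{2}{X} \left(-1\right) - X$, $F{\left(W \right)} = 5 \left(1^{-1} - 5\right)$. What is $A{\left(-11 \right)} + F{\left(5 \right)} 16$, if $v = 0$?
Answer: $-322$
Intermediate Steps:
$F{\left(W \right)} = -20$ ($F{\left(W \right)} = 5 \left(1 - 5\right) = 5 \left(-4\right) = -20$)
$c{\left(X \right)} = - \frac{6}{X} - 3 X$ ($c{\left(X \right)} = 3 \left(\frac{2}{X} \left(-1\right) - X\right) = 3 \left(- \frac{2}{X} - X\right) = 3 \left(- X - \frac{2}{X}\right) = - \frac{6}{X} - 3 X$)
$A{\left(B \right)} = 9 + B$ ($A{\left(B \right)} = \left(B + 0\right) - \left(-3 + \frac{6}{-1}\right) = B + \left(\left(-6\right) \left(-1\right) + 3\right) = B + \left(6 + 3\right) = B + 9 = 9 + B$)
$A{\left(-11 \right)} + F{\left(5 \right)} 16 = \left(9 - 11\right) - 320 = -2 - 320 = -322$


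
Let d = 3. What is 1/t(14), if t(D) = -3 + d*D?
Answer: 1/39 ≈ 0.025641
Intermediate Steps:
t(D) = -3 + 3*D
1/t(14) = 1/(-3 + 3*14) = 1/(-3 + 42) = 1/39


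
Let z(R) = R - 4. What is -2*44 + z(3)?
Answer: -89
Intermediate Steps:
z(R) = -4 + R
-2*44 + z(3) = -2*44 + (-4 + 3) = -88 - 1 = -89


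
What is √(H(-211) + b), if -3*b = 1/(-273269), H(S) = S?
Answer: 2*I*√35452405329933/819807 ≈ 14.526*I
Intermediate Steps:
b = 1/819807 (b = -⅓/(-273269) = -⅓*(-1/273269) = 1/819807 ≈ 1.2198e-6)
√(H(-211) + b) = √(-211 + 1/819807) = √(-172979276/819807) = 2*I*√35452405329933/819807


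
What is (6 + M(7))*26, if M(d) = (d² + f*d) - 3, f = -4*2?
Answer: -104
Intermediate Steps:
f = -8
M(d) = -3 + d² - 8*d (M(d) = (d² - 8*d) - 3 = -3 + d² - 8*d)
(6 + M(7))*26 = (6 + (-3 + 7² - 8*7))*26 = (6 + (-3 + 49 - 56))*26 = (6 - 10)*26 = -4*26 = -104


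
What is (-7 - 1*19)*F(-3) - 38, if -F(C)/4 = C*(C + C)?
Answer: 1834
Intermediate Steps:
F(C) = -8*C² (F(C) = -4*C*(C + C) = -4*C*2*C = -8*C²)
(-7 - 1*19)*F(-3) - 38 = (-7 - 1*19)*(-8*(-3)²) - 38 = (-7 - 19)*(-8*9) - 38 = -26*(-72) - 38 = 1872 - 38 = 1834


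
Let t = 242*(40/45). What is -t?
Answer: -1936/9 ≈ -215.11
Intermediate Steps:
t = 1936/9 (t = 242*(40*(1/45)) = 242*(8/9) = 1936/9 ≈ 215.11)
-t = -1*1936/9 = -1936/9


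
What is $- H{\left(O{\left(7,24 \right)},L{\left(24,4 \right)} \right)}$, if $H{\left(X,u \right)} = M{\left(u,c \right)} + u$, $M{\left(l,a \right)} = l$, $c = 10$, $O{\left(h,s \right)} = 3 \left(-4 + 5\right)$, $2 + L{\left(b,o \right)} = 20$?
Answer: $-36$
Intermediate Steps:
$L{\left(b,o \right)} = 18$ ($L{\left(b,o \right)} = -2 + 20 = 18$)
$O{\left(h,s \right)} = 3$ ($O{\left(h,s \right)} = 3 \cdot 1 = 3$)
$H{\left(X,u \right)} = 2 u$ ($H{\left(X,u \right)} = u + u = 2 u$)
$- H{\left(O{\left(7,24 \right)},L{\left(24,4 \right)} \right)} = - 2 \cdot 18 = \left(-1\right) 36 = -36$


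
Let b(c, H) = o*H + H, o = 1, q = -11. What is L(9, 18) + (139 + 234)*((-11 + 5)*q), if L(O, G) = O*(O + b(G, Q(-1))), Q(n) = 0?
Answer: 24699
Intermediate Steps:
b(c, H) = 2*H (b(c, H) = 1*H + H = H + H = 2*H)
L(O, G) = O² (L(O, G) = O*(O + 2*0) = O*(O + 0) = O*O = O²)
L(9, 18) + (139 + 234)*((-11 + 5)*q) = 9² + (139 + 234)*((-11 + 5)*(-11)) = 81 + 373*(-6*(-11)) = 81 + 373*66 = 81 + 24618 = 24699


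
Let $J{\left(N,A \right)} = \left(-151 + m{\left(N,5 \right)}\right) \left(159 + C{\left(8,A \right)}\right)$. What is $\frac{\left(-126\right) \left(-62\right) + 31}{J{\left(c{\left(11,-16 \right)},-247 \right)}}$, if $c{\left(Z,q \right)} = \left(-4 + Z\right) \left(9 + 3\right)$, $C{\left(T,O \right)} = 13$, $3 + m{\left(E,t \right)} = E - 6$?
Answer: $- \frac{7843}{13072} \approx -0.59999$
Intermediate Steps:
$m{\left(E,t \right)} = -9 + E$ ($m{\left(E,t \right)} = -3 + \left(E - 6\right) = -3 + \left(-6 + E\right) = -9 + E$)
$c{\left(Z,q \right)} = -48 + 12 Z$ ($c{\left(Z,q \right)} = \left(-4 + Z\right) 12 = -48 + 12 Z$)
$J{\left(N,A \right)} = -27520 + 172 N$ ($J{\left(N,A \right)} = \left(-151 + \left(-9 + N\right)\right) \left(159 + 13\right) = \left(-160 + N\right) 172 = -27520 + 172 N$)
$\frac{\left(-126\right) \left(-62\right) + 31}{J{\left(c{\left(11,-16 \right)},-247 \right)}} = \frac{\left(-126\right) \left(-62\right) + 31}{-27520 + 172 \left(-48 + 12 \cdot 11\right)} = \frac{7812 + 31}{-27520 + 172 \left(-48 + 132\right)} = \frac{7843}{-27520 + 172 \cdot 84} = \frac{7843}{-27520 + 14448} = \frac{7843}{-13072} = 7843 \left(- \frac{1}{13072}\right) = - \frac{7843}{13072}$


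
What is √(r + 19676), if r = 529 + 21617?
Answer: √41822 ≈ 204.50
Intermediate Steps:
r = 22146
√(r + 19676) = √(22146 + 19676) = √41822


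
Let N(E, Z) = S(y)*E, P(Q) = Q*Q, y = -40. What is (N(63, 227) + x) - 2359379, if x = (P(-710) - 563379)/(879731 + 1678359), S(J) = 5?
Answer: -6034698087039/2558090 ≈ -2.3591e+6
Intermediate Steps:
P(Q) = Q**2
N(E, Z) = 5*E
x = -59279/2558090 (x = ((-710)**2 - 563379)/(879731 + 1678359) = (504100 - 563379)/2558090 = -59279*1/2558090 = -59279/2558090 ≈ -0.023173)
(N(63, 227) + x) - 2359379 = (5*63 - 59279/2558090) - 2359379 = (315 - 59279/2558090) - 2359379 = 805739071/2558090 - 2359379 = -6034698087039/2558090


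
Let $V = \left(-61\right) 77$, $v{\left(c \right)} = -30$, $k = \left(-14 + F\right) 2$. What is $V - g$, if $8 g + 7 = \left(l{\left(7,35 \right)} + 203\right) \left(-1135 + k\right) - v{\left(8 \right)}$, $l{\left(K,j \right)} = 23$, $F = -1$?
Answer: $\frac{225691}{8} \approx 28211.0$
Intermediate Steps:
$k = -30$ ($k = \left(-14 - 1\right) 2 = \left(-15\right) 2 = -30$)
$V = -4697$
$g = - \frac{263267}{8}$ ($g = - \frac{7}{8} + \frac{\left(23 + 203\right) \left(-1135 - 30\right) - -30}{8} = - \frac{7}{8} + \frac{226 \left(-1165\right) + 30}{8} = - \frac{7}{8} + \frac{-263290 + 30}{8} = - \frac{7}{8} + \frac{1}{8} \left(-263260\right) = - \frac{7}{8} - \frac{65815}{2} = - \frac{263267}{8} \approx -32908.0$)
$V - g = -4697 - - \frac{263267}{8} = -4697 + \frac{263267}{8} = \frac{225691}{8}$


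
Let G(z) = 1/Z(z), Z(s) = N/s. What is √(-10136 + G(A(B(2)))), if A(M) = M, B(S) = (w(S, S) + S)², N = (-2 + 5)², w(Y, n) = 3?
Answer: I*√91199/3 ≈ 100.66*I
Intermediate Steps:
N = 9 (N = 3² = 9)
Z(s) = 9/s
B(S) = (3 + S)²
G(z) = z/9 (G(z) = 1/(9/z) = z/9)
√(-10136 + G(A(B(2)))) = √(-10136 + (3 + 2)²/9) = √(-10136 + (⅑)*5²) = √(-10136 + (⅑)*25) = √(-10136 + 25/9) = √(-91199/9) = I*√91199/3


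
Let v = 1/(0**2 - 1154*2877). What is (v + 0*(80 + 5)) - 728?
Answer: -2417002225/3320058 ≈ -728.00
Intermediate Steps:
v = -1/3320058 (v = (1/2877)/(0 - 1154) = (1/2877)/(-1154) = -1/1154*1/2877 = -1/3320058 ≈ -3.0120e-7)
(v + 0*(80 + 5)) - 728 = (-1/3320058 + 0*(80 + 5)) - 728 = (-1/3320058 + 0*85) - 728 = (-1/3320058 + 0) - 728 = -1/3320058 - 728 = -2417002225/3320058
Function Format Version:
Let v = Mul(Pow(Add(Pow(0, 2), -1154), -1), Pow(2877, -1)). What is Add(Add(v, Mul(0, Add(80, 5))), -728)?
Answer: Rational(-2417002225, 3320058) ≈ -728.00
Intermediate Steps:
v = Rational(-1, 3320058) (v = Mul(Pow(Add(0, -1154), -1), Rational(1, 2877)) = Mul(Pow(-1154, -1), Rational(1, 2877)) = Mul(Rational(-1, 1154), Rational(1, 2877)) = Rational(-1, 3320058) ≈ -3.0120e-7)
Add(Add(v, Mul(0, Add(80, 5))), -728) = Add(Add(Rational(-1, 3320058), Mul(0, Add(80, 5))), -728) = Add(Add(Rational(-1, 3320058), Mul(0, 85)), -728) = Add(Add(Rational(-1, 3320058), 0), -728) = Add(Rational(-1, 3320058), -728) = Rational(-2417002225, 3320058)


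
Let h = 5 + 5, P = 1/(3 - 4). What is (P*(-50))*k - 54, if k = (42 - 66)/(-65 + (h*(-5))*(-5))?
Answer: -2238/37 ≈ -60.487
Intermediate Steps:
P = -1 (P = 1/(-1) = -1)
h = 10
k = -24/185 (k = (42 - 66)/(-65 + (10*(-5))*(-5)) = -24/(-65 - 50*(-5)) = -24/(-65 + 250) = -24/185 ≈ -0.12973)
(P*(-50))*k - 54 = -1*(-50)*(-24/185) - 54 = 50*(-24/185) - 54 = -240/37 - 54 = -2238/37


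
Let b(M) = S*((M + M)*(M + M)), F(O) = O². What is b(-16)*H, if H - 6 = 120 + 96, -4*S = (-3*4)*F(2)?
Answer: 2727936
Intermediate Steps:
S = 12 (S = -(-3*4)*2²/4 = -(-3)*4 = -¼*(-48) = 12)
b(M) = 48*M² (b(M) = 12*((M + M)*(M + M)) = 12*((2*M)*(2*M)) = 12*(4*M²) = 48*M²)
H = 222 (H = 6 + (120 + 96) = 6 + 216 = 222)
b(-16)*H = (48*(-16)²)*222 = (48*256)*222 = 12288*222 = 2727936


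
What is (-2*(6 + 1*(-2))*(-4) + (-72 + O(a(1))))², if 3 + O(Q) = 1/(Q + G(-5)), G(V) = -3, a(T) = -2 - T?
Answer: 67081/36 ≈ 1863.4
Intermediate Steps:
O(Q) = -3 + 1/(-3 + Q) (O(Q) = -3 + 1/(Q - 3) = -3 + 1/(-3 + Q))
(-2*(6 + 1*(-2))*(-4) + (-72 + O(a(1))))² = (-2*(6 + 1*(-2))*(-4) + (-72 + (10 - 3*(-2 - 1*1))/(-3 + (-2 - 1*1))))² = (-2*(6 - 2)*(-4) + (-72 + (10 - 3*(-2 - 1))/(-3 + (-2 - 1))))² = (-2*4*(-4) + (-72 + (10 - 3*(-3))/(-3 - 3)))² = (-8*(-4) + (-72 + (10 + 9)/(-6)))² = (32 + (-72 - ⅙*19))² = (32 + (-72 - 19/6))² = (32 - 451/6)² = (-259/6)² = 67081/36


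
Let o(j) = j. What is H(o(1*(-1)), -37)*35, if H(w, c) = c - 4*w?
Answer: -1155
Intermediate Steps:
H(o(1*(-1)), -37)*35 = (-37 - 4*(-1))*35 = (-37 + 4)*35 = -33*35 = -1155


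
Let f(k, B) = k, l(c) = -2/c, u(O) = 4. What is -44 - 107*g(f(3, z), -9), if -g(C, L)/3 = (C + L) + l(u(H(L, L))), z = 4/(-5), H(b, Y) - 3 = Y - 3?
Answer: -4261/2 ≈ -2130.5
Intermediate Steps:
H(b, Y) = Y (H(b, Y) = 3 + (Y - 3) = 3 + (-3 + Y) = Y)
z = -⅘ (z = 4*(-⅕) = -⅘ ≈ -0.80000)
g(C, L) = 3/2 - 3*C - 3*L (g(C, L) = -3*((C + L) - 2/4) = -3*((C + L) - 2*¼) = -3*((C + L) - ½) = -3*(-½ + C + L) = 3/2 - 3*C - 3*L)
-44 - 107*g(f(3, z), -9) = -44 - 107*(3/2 - 3*3 - 3*(-9)) = -44 - 107*(3/2 - 9 + 27) = -44 - 107*39/2 = -44 - 4173/2 = -4261/2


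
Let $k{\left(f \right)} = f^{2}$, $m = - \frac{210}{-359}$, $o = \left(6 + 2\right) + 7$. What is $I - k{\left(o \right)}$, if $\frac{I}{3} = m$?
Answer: $- \frac{80145}{359} \approx -223.25$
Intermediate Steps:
$o = 15$ ($o = 8 + 7 = 15$)
$m = \frac{210}{359}$ ($m = \left(-210\right) \left(- \frac{1}{359}\right) = \frac{210}{359} \approx 0.58496$)
$I = \frac{630}{359}$ ($I = 3 \cdot \frac{210}{359} = \frac{630}{359} \approx 1.7549$)
$I - k{\left(o \right)} = \frac{630}{359} - 15^{2} = \frac{630}{359} - 225 = - \frac{80145}{359}$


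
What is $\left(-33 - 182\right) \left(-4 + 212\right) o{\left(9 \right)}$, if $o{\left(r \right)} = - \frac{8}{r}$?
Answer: $\frac{357760}{9} \approx 39751.0$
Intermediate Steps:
$\left(-33 - 182\right) \left(-4 + 212\right) o{\left(9 \right)} = \left(-33 - 182\right) \left(-4 + 212\right) \left(- \frac{8}{9}\right) = \left(-215\right) 208 \left(\left(-8\right) \frac{1}{9}\right) = \left(-44720\right) \left(- \frac{8}{9}\right) = \frac{357760}{9}$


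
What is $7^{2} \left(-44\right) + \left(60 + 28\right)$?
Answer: $-2068$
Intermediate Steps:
$7^{2} \left(-44\right) + \left(60 + 28\right) = 49 \left(-44\right) + 88 = -2156 + 88 = -2068$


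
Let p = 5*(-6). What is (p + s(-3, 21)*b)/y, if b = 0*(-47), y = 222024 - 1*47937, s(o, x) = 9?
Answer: -10/58029 ≈ -0.00017233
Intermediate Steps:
y = 174087 (y = 222024 - 47937 = 174087)
p = -30
b = 0
(p + s(-3, 21)*b)/y = (-30 + 9*0)/174087 = (-30 + 0)*(1/174087) = -30*1/174087 = -10/58029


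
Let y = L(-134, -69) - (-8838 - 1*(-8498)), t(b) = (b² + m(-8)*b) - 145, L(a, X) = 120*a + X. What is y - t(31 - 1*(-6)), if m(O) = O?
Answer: -16737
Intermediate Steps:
L(a, X) = X + 120*a
t(b) = -145 + b² - 8*b (t(b) = (b² - 8*b) - 145 = -145 + b² - 8*b)
y = -15809 (y = (-69 + 120*(-134)) - (-8838 - 1*(-8498)) = (-69 - 16080) - (-8838 + 8498) = -16149 - 1*(-340) = -16149 + 340 = -15809)
y - t(31 - 1*(-6)) = -15809 - (-145 + (31 - 1*(-6))² - 8*(31 - 1*(-6))) = -15809 - (-145 + (31 + 6)² - 8*(31 + 6)) = -15809 - (-145 + 37² - 8*37) = -15809 - (-145 + 1369 - 296) = -15809 - 1*928 = -15809 - 928 = -16737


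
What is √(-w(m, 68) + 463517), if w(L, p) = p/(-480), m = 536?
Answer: √1668661710/60 ≈ 680.82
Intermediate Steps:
w(L, p) = -p/480 (w(L, p) = p*(-1/480) = -p/480)
√(-w(m, 68) + 463517) = √(-(-1)*68/480 + 463517) = √(-1*(-17/120) + 463517) = √(17/120 + 463517) = √(55622057/120) = √1668661710/60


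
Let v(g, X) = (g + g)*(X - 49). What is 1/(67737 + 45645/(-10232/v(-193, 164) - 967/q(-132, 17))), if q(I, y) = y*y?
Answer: 6661347/353625250414 ≈ 1.8837e-5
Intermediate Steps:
q(I, y) = y²
v(g, X) = 2*g*(-49 + X) (v(g, X) = (2*g)*(-49 + X) = 2*g*(-49 + X))
1/(67737 + 45645/(-10232/v(-193, 164) - 967/q(-132, 17))) = 1/(67737 + 45645/(-10232*(-1/(386*(-49 + 164))) - 967/(17²))) = 1/(67737 + 45645/(-10232/(2*(-193)*115) - 967/289)) = 1/(67737 + 45645/(-10232/(-44390) - 967*1/289)) = 1/(67737 + 45645/(-10232*(-1/44390) - 967/289)) = 1/(67737 + 45645/(5116/22195 - 967/289)) = 1/(67737 + 45645/(-19984041/6414355)) = 1/(67737 + 45645*(-6414355/19984041)) = 1/(67737 - 97594411325/6661347) = 1/(353625250414/6661347) = 6661347/353625250414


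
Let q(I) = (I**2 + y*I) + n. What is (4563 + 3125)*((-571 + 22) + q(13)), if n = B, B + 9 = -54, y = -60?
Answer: -9402424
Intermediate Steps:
B = -63 (B = -9 - 54 = -63)
n = -63
q(I) = -63 + I**2 - 60*I (q(I) = (I**2 - 60*I) - 63 = -63 + I**2 - 60*I)
(4563 + 3125)*((-571 + 22) + q(13)) = (4563 + 3125)*((-571 + 22) + (-63 + 13**2 - 60*13)) = 7688*(-549 + (-63 + 169 - 780)) = 7688*(-549 - 674) = 7688*(-1223) = -9402424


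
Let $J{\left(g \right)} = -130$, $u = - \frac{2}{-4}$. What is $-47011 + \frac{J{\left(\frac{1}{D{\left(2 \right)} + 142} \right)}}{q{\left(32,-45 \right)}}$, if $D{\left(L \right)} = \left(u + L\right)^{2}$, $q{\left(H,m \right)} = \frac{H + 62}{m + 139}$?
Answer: $-47141$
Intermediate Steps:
$u = \frac{1}{2}$ ($u = \left(-2\right) \left(- \frac{1}{4}\right) = \frac{1}{2} \approx 0.5$)
$q{\left(H,m \right)} = \frac{62 + H}{139 + m}$
$D{\left(L \right)} = \left(\frac{1}{2} + L\right)^{2}$
$-47011 + \frac{J{\left(\frac{1}{D{\left(2 \right)} + 142} \right)}}{q{\left(32,-45 \right)}} = -47011 - \frac{130}{\frac{1}{139 - 45} \left(62 + 32\right)} = -47011 - \frac{130}{\frac{1}{94} \cdot 94} = -47011 - \frac{130}{1} = -47011 - 130 = -47141$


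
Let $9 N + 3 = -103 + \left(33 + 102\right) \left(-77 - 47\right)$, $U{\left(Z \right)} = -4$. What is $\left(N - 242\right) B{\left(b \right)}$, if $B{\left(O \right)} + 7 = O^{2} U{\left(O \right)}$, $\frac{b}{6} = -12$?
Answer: $\frac{394614832}{9} \approx 4.3846 \cdot 10^{7}$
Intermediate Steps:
$b = -72$ ($b = 6 \left(-12\right) = -72$)
$B{\left(O \right)} = -7 - 4 O^{2}$ ($B{\left(O \right)} = -7 + O^{2} \left(-4\right) = -7 - 4 O^{2}$)
$N = - \frac{16846}{9}$ ($N = - \frac{1}{3} + \frac{-103 + \left(33 + 102\right) \left(-77 - 47\right)}{9} = - \frac{1}{3} + \frac{-103 + 135 \left(-124\right)}{9} = - \frac{1}{3} + \frac{-103 - 16740}{9} = - \frac{1}{3} + \frac{1}{9} \left(-16843\right) = - \frac{1}{3} - \frac{16843}{9} = - \frac{16846}{9} \approx -1871.8$)
$\left(N - 242\right) B{\left(b \right)} = \left(- \frac{16846}{9} - 242\right) \left(-7 - 4 \left(-72\right)^{2}\right) = - \frac{19024 \left(-7 - 20736\right)}{9} = \left(- \frac{19024}{9}\right) \left(-20743\right) = \frac{394614832}{9}$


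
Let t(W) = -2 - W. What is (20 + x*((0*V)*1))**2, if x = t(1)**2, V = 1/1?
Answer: 400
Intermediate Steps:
V = 1
x = 9 (x = (-2 - 1*1)**2 = (-2 - 1)**2 = (-3)**2 = 9)
(20 + x*((0*V)*1))**2 = (20 + 9*((0*1)*1))**2 = (20 + 9*(0*1))**2 = (20 + 9*0)**2 = (20 + 0)**2 = 20**2 = 400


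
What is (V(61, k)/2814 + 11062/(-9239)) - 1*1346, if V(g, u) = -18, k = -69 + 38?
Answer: -5837556281/4333091 ≈ -1347.2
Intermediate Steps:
k = -31
(V(61, k)/2814 + 11062/(-9239)) - 1*1346 = (-18/2814 + 11062/(-9239)) - 1*1346 = (-18*1/2814 + 11062*(-1/9239)) - 1346 = (-3/469 - 11062/9239) - 1346 = -5215795/4333091 - 1346 = -5837556281/4333091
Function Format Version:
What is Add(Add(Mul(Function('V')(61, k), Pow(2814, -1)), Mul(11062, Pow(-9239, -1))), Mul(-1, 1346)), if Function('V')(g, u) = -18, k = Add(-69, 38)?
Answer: Rational(-5837556281, 4333091) ≈ -1347.2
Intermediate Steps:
k = -31
Add(Add(Mul(Function('V')(61, k), Pow(2814, -1)), Mul(11062, Pow(-9239, -1))), Mul(-1, 1346)) = Add(Add(Mul(-18, Pow(2814, -1)), Mul(11062, Pow(-9239, -1))), Mul(-1, 1346)) = Add(Add(Mul(-18, Rational(1, 2814)), Mul(11062, Rational(-1, 9239))), -1346) = Add(Add(Rational(-3, 469), Rational(-11062, 9239)), -1346) = Add(Rational(-5215795, 4333091), -1346) = Rational(-5837556281, 4333091)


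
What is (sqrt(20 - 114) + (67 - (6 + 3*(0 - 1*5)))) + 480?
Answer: 556 + I*sqrt(94) ≈ 556.0 + 9.6954*I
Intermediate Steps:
(sqrt(20 - 114) + (67 - (6 + 3*(0 - 1*5)))) + 480 = (sqrt(-94) + (67 - (6 + 3*(0 - 5)))) + 480 = (I*sqrt(94) + (67 - (6 + 3*(-5)))) + 480 = (I*sqrt(94) + (67 - (6 - 15))) + 480 = (I*sqrt(94) + (67 - 1*(-9))) + 480 = (I*sqrt(94) + (67 + 9)) + 480 = (I*sqrt(94) + 76) + 480 = (76 + I*sqrt(94)) + 480 = 556 + I*sqrt(94)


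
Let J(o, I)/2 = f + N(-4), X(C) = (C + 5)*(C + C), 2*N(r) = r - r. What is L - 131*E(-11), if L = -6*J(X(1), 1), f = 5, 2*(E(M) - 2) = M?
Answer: 797/2 ≈ 398.50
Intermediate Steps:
E(M) = 2 + M/2
N(r) = 0 (N(r) = (r - r)/2 = (½)*0 = 0)
X(C) = 2*C*(5 + C) (X(C) = (5 + C)*(2*C) = 2*C*(5 + C))
J(o, I) = 10 (J(o, I) = 2*(5 + 0) = 2*5 = 10)
L = -60 (L = -6*10 = -60)
L - 131*E(-11) = -60 - 131*(2 + (½)*(-11)) = -60 - 131*(2 - 11/2) = -60 - 131*(-7/2) = -60 + 917/2 = 797/2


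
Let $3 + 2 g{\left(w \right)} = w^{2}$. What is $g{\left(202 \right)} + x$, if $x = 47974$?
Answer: $\frac{136749}{2} \approx 68375.0$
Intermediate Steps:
$g{\left(w \right)} = - \frac{3}{2} + \frac{w^{2}}{2}$
$g{\left(202 \right)} + x = \left(- \frac{3}{2} + \frac{202^{2}}{2}\right) + 47974 = \left(- \frac{3}{2} + \frac{1}{2} \cdot 40804\right) + 47974 = \left(- \frac{3}{2} + 20402\right) + 47974 = \frac{40801}{2} + 47974 = \frac{136749}{2}$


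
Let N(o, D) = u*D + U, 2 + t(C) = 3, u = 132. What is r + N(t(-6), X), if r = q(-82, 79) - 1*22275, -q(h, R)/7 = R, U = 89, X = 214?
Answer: 5509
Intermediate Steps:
t(C) = 1 (t(C) = -2 + 3 = 1)
q(h, R) = -7*R
N(o, D) = 89 + 132*D (N(o, D) = 132*D + 89 = 89 + 132*D)
r = -22828 (r = -7*79 - 1*22275 = -553 - 22275 = -22828)
r + N(t(-6), X) = -22828 + (89 + 132*214) = -22828 + (89 + 28248) = -22828 + 28337 = 5509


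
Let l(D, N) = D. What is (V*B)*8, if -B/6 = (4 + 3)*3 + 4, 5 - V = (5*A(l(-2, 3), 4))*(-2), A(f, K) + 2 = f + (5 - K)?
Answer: 30000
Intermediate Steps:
A(f, K) = 3 + f - K (A(f, K) = -2 + (f + (5 - K)) = -2 + (5 + f - K) = 3 + f - K)
V = -25 (V = 5 - 5*(3 - 2 - 1*4)*(-2) = 5 - 5*(3 - 2 - 4)*(-2) = 5 - 5*(-3)*(-2) = 5 - (-15)*(-2) = 5 - 1*30 = 5 - 30 = -25)
B = -150 (B = -6*((4 + 3)*3 + 4) = -6*(7*3 + 4) = -6*(21 + 4) = -6*25 = -150)
(V*B)*8 = -25*(-150)*8 = 3750*8 = 30000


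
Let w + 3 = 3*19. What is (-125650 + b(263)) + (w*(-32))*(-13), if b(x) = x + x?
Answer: -102660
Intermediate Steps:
w = 54 (w = -3 + 3*19 = -3 + 57 = 54)
b(x) = 2*x
(-125650 + b(263)) + (w*(-32))*(-13) = (-125650 + 2*263) + (54*(-32))*(-13) = (-125650 + 526) - 1728*(-13) = -125124 + 22464 = -102660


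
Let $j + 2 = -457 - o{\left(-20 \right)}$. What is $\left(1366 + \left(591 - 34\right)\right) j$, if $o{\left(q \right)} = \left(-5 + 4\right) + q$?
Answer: $-842274$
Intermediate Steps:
$o{\left(q \right)} = -1 + q$
$j = -438$ ($j = -2 - 436 = -438$)
$\left(1366 + \left(591 - 34\right)\right) j = \left(1366 + \left(591 - 34\right)\right) \left(-438\right) = \left(1366 + 557\right) \left(-438\right) = 1923 \left(-438\right) = -842274$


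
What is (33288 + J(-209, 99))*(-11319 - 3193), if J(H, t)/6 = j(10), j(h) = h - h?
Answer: -483075456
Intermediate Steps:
j(h) = 0
J(H, t) = 0 (J(H, t) = 6*0 = 0)
(33288 + J(-209, 99))*(-11319 - 3193) = (33288 + 0)*(-11319 - 3193) = 33288*(-14512) = -483075456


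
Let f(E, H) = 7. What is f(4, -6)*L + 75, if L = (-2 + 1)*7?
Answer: 26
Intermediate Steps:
L = -7 (L = -1*7 = -7)
f(4, -6)*L + 75 = 7*(-7) + 75 = -49 + 75 = 26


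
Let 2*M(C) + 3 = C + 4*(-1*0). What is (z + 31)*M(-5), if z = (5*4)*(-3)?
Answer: 116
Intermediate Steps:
M(C) = -3/2 + C/2 (M(C) = -3/2 + (C + 4*(-1*0))/2 = -3/2 + (C + 4*0)/2 = -3/2 + (C + 0)/2 = -3/2 + C/2)
z = -60 (z = 20*(-3) = -60)
(z + 31)*M(-5) = (-60 + 31)*(-3/2 + (½)*(-5)) = -29*(-3/2 - 5/2) = -29*(-4) = 116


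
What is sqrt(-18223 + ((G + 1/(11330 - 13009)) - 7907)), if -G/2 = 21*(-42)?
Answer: I*sqrt(68688754685)/1679 ≈ 156.1*I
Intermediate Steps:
G = 1764 (G = -42*(-42) = -2*(-882) = 1764)
sqrt(-18223 + ((G + 1/(11330 - 13009)) - 7907)) = sqrt(-18223 + ((1764 + 1/(11330 - 13009)) - 7907)) = sqrt(-18223 + ((1764 + 1/(-1679)) - 7907)) = sqrt(-18223 + ((1764 - 1/1679) - 7907)) = sqrt(-18223 + (2961755/1679 - 7907)) = sqrt(-18223 - 10314098/1679) = sqrt(-40910515/1679) = I*sqrt(68688754685)/1679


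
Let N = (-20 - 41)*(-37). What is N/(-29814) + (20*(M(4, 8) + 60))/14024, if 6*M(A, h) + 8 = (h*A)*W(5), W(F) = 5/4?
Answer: 913099/52263942 ≈ 0.017471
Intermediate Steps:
W(F) = 5/4 (W(F) = 5*(¼) = 5/4)
N = 2257 (N = -61*(-37) = 2257)
M(A, h) = -4/3 + 5*A*h/24 (M(A, h) = -4/3 + ((h*A)*(5/4))/6 = -4/3 + ((A*h)*(5/4))/6 = -4/3 + (5*A*h/4)/6 = -4/3 + 5*A*h/24)
N/(-29814) + (20*(M(4, 8) + 60))/14024 = 2257/(-29814) + (20*((-4/3 + (5/24)*4*8) + 60))/14024 = 2257*(-1/29814) + (20*((-4/3 + 20/3) + 60))*(1/14024) = -2257/29814 + (20*(16/3 + 60))*(1/14024) = -2257/29814 + (20*(196/3))*(1/14024) = -2257/29814 + (3920/3)*(1/14024) = -2257/29814 + 490/5259 = 913099/52263942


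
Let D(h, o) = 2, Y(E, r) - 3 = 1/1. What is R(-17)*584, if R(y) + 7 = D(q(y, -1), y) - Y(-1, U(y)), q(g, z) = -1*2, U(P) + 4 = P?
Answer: -5256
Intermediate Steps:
U(P) = -4 + P
q(g, z) = -2
Y(E, r) = 4 (Y(E, r) = 3 + 1/1 = 3 + 1 = 4)
R(y) = -9 (R(y) = -7 + (2 - 1*4) = -7 + (2 - 4) = -7 - 2 = -9)
R(-17)*584 = -9*584 = -5256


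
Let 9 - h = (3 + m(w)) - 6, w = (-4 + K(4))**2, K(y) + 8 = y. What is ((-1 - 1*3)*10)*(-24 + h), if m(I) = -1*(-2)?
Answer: 560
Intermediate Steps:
K(y) = -8 + y
w = 64 (w = (-4 + (-8 + 4))**2 = (-4 - 4)**2 = (-8)**2 = 64)
m(I) = 2
h = 10 (h = 9 - ((3 + 2) - 6) = 9 - (5 - 6) = 9 - 1*(-1) = 9 + 1 = 10)
((-1 - 1*3)*10)*(-24 + h) = ((-1 - 1*3)*10)*(-24 + 10) = ((-1 - 3)*10)*(-14) = -4*10*(-14) = -40*(-14) = 560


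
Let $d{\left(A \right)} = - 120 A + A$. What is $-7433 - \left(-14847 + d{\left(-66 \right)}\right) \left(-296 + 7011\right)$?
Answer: $46950562$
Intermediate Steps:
$d{\left(A \right)} = - 119 A$
$-7433 - \left(-14847 + d{\left(-66 \right)}\right) \left(-296 + 7011\right) = -7433 - \left(-14847 - -7854\right) \left(-296 + 7011\right) = -7433 - \left(-14847 + 7854\right) 6715 = -7433 - \left(-6993\right) 6715 = -7433 - -46957995 = -7433 + 46957995 = 46950562$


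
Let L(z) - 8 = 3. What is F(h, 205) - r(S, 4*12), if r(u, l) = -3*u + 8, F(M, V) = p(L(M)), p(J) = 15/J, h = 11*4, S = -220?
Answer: -7333/11 ≈ -666.64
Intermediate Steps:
L(z) = 11 (L(z) = 8 + 3 = 11)
h = 44
F(M, V) = 15/11
r(u, l) = 8 - 3*u
F(h, 205) - r(S, 4*12) = 15/11 - (8 - 3*(-220)) = 15/11 - (8 + 660) = 15/11 - 1*668 = 15/11 - 668 = -7333/11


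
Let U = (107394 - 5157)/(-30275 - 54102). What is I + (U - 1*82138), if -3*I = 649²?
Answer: -56331657566/253131 ≈ -2.2254e+5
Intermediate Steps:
U = -102237/84377 (U = 102237/(-84377) = 102237*(-1/84377) = -102237/84377 ≈ -1.2117)
I = -421201/3 (I = -⅓*649² = -⅓*421201 = -421201/3 ≈ -1.4040e+5)
I + (U - 1*82138) = -421201/3 + (-102237/84377 - 1*82138) = -421201/3 + (-102237/84377 - 82138) = -421201/3 - 6930660263/84377 = -56331657566/253131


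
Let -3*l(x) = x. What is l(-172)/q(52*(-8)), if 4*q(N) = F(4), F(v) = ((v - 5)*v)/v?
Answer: -688/3 ≈ -229.33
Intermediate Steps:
F(v) = -5 + v (F(v) = ((-5 + v)*v)/v = (v*(-5 + v))/v = -5 + v)
l(x) = -x/3
q(N) = -¼ (q(N) = (-5 + 4)/4 = (¼)*(-1) = -¼)
l(-172)/q(52*(-8)) = (-⅓*(-172))/(-¼) = (172/3)*(-4) = -688/3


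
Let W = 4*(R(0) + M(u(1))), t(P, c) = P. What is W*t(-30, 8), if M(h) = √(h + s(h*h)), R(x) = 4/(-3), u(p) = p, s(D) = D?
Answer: 160 - 120*√2 ≈ -9.7056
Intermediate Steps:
R(x) = -4/3 (R(x) = 4*(-⅓) = -4/3)
M(h) = √(h + h²) (M(h) = √(h + h*h) = √(h + h²))
W = -16/3 + 4*√2 (W = 4*(-4/3 + √(1*(1 + 1))) = 4*(-4/3 + √(1*2)) = 4*(-4/3 + √2) = -16/3 + 4*√2 ≈ 0.32352)
W*t(-30, 8) = (-16/3 + 4*√2)*(-30) = 160 - 120*√2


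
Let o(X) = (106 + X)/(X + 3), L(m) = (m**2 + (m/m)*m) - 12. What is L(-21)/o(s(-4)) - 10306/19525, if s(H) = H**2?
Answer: 75050234/1191025 ≈ 63.013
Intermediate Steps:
L(m) = -12 + m + m**2 (L(m) = (m**2 + 1*m) - 12 = (m**2 + m) - 12 = (m + m**2) - 12 = -12 + m + m**2)
o(X) = (106 + X)/(3 + X)
L(-21)/o(s(-4)) - 10306/19525 = (-12 - 21 + (-21)**2)/(((106 + (-4)**2)/(3 + (-4)**2))) - 10306/19525 = (-12 - 21 + 441)/(((106 + 16)/(3 + 16))) - 10306*1/19525 = 408/((122/19)) - 10306/19525 = 408/(((1/19)*122)) - 10306/19525 = 408/(122/19) - 10306/19525 = 408*(19/122) - 10306/19525 = 3876/61 - 10306/19525 = 75050234/1191025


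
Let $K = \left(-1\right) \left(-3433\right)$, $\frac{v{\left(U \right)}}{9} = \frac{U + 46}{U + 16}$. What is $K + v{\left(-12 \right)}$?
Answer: $\frac{7019}{2} \approx 3509.5$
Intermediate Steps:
$v{\left(U \right)} = \frac{9 \left(46 + U\right)}{16 + U}$ ($v{\left(U \right)} = 9 \frac{U + 46}{U + 16} = 9 \frac{46 + U}{16 + U} = \frac{9 \left(46 + U\right)}{16 + U}$)
$K = 3433$
$K + v{\left(-12 \right)} = 3433 + \frac{9 \left(46 - 12\right)}{16 - 12} = 3433 + 9 \cdot \frac{1}{4} \cdot 34 = 3433 + \frac{153}{2} = \frac{7019}{2}$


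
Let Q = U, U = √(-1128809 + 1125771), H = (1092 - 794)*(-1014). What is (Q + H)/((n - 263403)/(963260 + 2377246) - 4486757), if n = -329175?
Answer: 84117281586/1249003272635 - 3897257*I*√62/2498006545270 ≈ 0.067348 - 1.2285e-5*I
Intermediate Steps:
H = -302172 (H = 298*(-1014) = -302172)
U = 7*I*√62 (U = √(-3038) = 7*I*√62 ≈ 55.118*I)
Q = 7*I*√62 ≈ 55.118*I
(Q + H)/((n - 263403)/(963260 + 2377246) - 4486757) = (7*I*√62 - 302172)/((-329175 - 263403)/(963260 + 2377246) - 4486757) = (-302172 + 7*I*√62)/(-592578/3340506 - 4486757) = (-302172 + 7*I*√62)/(-592578*1/3340506 - 4486757) = (-302172 + 7*I*√62)/(-98763/556751 - 4486757) = (-302172 + 7*I*√62)/(-2498006545270/556751) = (-302172 + 7*I*√62)*(-556751/2498006545270) = 84117281586/1249003272635 - 3897257*I*√62/2498006545270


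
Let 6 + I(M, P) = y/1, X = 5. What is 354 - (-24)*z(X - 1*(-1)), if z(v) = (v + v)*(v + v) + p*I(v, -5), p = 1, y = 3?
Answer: 3738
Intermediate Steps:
I(M, P) = -3 (I(M, P) = -6 + 3/1 = -6 + 3*1 = -6 + 3 = -3)
z(v) = -3 + 4*v² (z(v) = (v + v)*(v + v) + 1*(-3) = (2*v)*(2*v) - 3 = 4*v² - 3 = -3 + 4*v²)
354 - (-24)*z(X - 1*(-1)) = 354 - (-24)*(-3 + 4*(5 - 1*(-1))²) = 354 - (-24)*(-3 + 4*(5 + 1)²) = 354 - (-24)*(-3 + 4*6²) = 354 - (-24)*(-3 + 4*36) = 354 - (-24)*(-3 + 144) = 354 - (-24)*141 = 354 - 1*(-3384) = 354 + 3384 = 3738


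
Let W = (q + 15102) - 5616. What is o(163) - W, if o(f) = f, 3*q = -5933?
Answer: -22036/3 ≈ -7345.3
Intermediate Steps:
q = -5933/3 (q = (⅓)*(-5933) = -5933/3 ≈ -1977.7)
W = 22525/3 (W = (-5933/3 + 15102) - 5616 = 39373/3 - 5616 = 22525/3 ≈ 7508.3)
o(163) - W = 163 - 1*22525/3 = 163 - 22525/3 = -22036/3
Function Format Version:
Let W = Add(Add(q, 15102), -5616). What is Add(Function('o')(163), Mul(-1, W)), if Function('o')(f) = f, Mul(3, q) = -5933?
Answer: Rational(-22036, 3) ≈ -7345.3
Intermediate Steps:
q = Rational(-5933, 3) (q = Mul(Rational(1, 3), -5933) = Rational(-5933, 3) ≈ -1977.7)
W = Rational(22525, 3) (W = Add(Add(Rational(-5933, 3), 15102), -5616) = Add(Rational(39373, 3), -5616) = Rational(22525, 3) ≈ 7508.3)
Add(Function('o')(163), Mul(-1, W)) = Add(163, Mul(-1, Rational(22525, 3))) = Add(163, Rational(-22525, 3)) = Rational(-22036, 3)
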